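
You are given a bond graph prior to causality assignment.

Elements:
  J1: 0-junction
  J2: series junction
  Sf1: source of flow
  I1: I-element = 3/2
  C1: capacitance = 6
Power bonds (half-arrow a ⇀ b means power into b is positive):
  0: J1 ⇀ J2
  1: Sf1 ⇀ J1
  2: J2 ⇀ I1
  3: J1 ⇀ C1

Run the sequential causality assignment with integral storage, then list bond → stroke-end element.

β0 stroke→J2
β1 stroke→Sf1
β2 stroke→I1
β3 stroke→J1

bond 1 |Sf1  (source Sf1 imposes f)
bond 2 |I1  (I1 integral (f out))
bond 0 |J2  (1-jn J2 has f-setter on 2)
bond 3 |J1  (closing 0-jn rule on J1)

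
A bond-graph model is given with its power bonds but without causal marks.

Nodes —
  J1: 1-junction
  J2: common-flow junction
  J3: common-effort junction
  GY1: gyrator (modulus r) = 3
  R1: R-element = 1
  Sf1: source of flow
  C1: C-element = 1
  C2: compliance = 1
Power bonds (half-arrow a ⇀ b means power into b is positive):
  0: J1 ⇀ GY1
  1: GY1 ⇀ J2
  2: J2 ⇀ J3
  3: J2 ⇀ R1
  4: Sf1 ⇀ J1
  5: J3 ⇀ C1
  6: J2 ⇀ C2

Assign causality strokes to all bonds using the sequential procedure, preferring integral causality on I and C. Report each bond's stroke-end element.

β0 |J1
β1 |J2
β2 |J2
β3 |R1
β4 |Sf1
β5 |J3
β6 |J2

b4 stroke→Sf1  (Sf1 (Sf) sets flow on bond)
b0 stroke→J1  (J1: bond 4 brought flow, rest push out)
b1 stroke→J2  (GY GY1: same side as bond 0)
b5 stroke→J3  (C1: C, integral causality)
b2 stroke→J2  (J3: bond 5 brought effort, rest push out)
b6 stroke→J2  (C2: C, integral causality)
b3 stroke→R1  (J2: last free bond brings flow in)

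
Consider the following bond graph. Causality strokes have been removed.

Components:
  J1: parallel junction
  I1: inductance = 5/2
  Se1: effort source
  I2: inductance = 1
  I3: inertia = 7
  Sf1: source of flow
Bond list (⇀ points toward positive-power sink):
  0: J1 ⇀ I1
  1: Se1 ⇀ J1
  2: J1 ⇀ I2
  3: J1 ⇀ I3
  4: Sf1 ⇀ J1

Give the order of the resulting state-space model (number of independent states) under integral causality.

bond 1 stroke→J1  (Se1 (Se) sets effort on bond)
bond 4 stroke→Sf1  (Sf1 (Sf) sets flow on bond)
bond 0 stroke→I1  (0-jn J1 has e-setter on 1)
bond 2 stroke→I2  (0-jn J1 has e-setter on 1)
bond 3 stroke→I3  (common-e at J1 fixed by 1)

3  (I1, I2, I3 all integral)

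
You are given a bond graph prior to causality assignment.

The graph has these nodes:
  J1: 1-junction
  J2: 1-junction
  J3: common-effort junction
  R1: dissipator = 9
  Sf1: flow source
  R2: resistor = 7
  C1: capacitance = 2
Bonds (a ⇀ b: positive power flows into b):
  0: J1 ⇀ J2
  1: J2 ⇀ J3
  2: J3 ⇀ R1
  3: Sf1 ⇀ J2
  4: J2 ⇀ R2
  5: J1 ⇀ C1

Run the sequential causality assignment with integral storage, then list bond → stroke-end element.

β3 stroke→Sf1  (source Sf1 imposes f)
β0 stroke→J2  (1-jn J2 has f-setter on 3)
β1 stroke→J2  (common-f at J2 fixed by 3)
β4 stroke→J2  (common-f at J2 fixed by 3)
β2 stroke→J3  (J3: last free bond brings effort in)
β5 stroke→J1  (J1: bond 0 brought flow, rest push out)

#0 →J2
#1 →J2
#2 →J3
#3 →Sf1
#4 →J2
#5 →J1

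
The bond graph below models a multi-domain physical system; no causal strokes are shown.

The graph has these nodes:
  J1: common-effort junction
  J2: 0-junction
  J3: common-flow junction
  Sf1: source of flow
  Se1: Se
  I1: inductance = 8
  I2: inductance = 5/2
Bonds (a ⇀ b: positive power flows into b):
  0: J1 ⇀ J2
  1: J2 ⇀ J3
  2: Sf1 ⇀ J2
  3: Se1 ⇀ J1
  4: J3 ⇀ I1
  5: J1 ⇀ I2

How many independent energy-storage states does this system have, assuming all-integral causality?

b2 →Sf1  (source Sf1 imposes f)
b3 →J1  (Se1 (Se) sets effort on bond)
b0 →J2  (J1 effort already set via bond 3)
b5 →I2  (common-e at J1 fixed by 3)
b1 →J3  (0-jn J2 has e-setter on 0)
b4 →I1  (J3: last free bond brings flow in)

2  (I1, I2 all integral)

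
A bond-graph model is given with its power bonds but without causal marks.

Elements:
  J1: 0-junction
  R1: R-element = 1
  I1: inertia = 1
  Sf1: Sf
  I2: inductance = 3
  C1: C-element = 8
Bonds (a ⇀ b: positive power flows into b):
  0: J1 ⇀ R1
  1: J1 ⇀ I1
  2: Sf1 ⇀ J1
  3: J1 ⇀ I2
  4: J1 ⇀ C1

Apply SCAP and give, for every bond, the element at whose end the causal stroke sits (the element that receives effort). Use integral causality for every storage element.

#0 stroke→R1
#1 stroke→I1
#2 stroke→Sf1
#3 stroke→I2
#4 stroke→J1

#2 stroke at Sf1  (Sf1: flow source, stroke at near end)
#1 stroke at I1  (I1 integral (f out))
#3 stroke at I2  (I2 integral (f out))
#4 stroke at J1  (C1 integral (e out))
#0 stroke at R1  (common-e at J1 fixed by 4)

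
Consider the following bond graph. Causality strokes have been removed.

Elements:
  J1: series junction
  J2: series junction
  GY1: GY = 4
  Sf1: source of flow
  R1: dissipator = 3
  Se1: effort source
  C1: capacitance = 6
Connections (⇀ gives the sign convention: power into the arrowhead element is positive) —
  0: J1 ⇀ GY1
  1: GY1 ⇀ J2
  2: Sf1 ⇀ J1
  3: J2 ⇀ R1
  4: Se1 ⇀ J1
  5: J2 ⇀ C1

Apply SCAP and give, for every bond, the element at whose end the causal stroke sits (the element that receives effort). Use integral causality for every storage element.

b2 →Sf1  (Sf1: flow source, stroke at near end)
b4 →J1  (source Se1 imposes e)
b0 →J1  (J1: bond 2 brought flow, rest push out)
b1 →J2  (GY1: gyrator matches bond 0)
b5 →J2  (C1 integral (e out))
b3 →R1  (J2: last free bond brings flow in)

bond 0 stroke→J1
bond 1 stroke→J2
bond 2 stroke→Sf1
bond 3 stroke→R1
bond 4 stroke→J1
bond 5 stroke→J2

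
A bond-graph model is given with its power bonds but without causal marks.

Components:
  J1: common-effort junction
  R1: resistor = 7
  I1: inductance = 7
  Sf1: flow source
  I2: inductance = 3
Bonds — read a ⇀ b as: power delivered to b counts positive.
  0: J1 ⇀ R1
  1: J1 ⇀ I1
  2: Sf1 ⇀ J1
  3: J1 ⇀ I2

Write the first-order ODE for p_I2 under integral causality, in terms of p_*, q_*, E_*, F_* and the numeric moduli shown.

b2 stroke at Sf1  (Sf1 (Sf) sets flow on bond)
b1 stroke at I1  (prefer integral on I1)
b3 stroke at I2  (prefer integral on I2)
b0 stroke at J1  (J1 needs exactly one e-in)

dp_I2/dt = 7*F_Sf1 - p_I1 - 7*p_I2/3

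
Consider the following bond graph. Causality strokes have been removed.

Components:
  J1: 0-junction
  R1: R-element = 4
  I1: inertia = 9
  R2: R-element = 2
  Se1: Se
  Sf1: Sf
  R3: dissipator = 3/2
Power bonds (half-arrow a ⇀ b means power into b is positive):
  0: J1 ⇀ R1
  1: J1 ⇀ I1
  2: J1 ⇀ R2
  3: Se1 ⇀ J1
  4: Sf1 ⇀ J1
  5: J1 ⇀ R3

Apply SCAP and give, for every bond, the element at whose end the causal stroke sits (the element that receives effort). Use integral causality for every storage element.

bond 0 |R1
bond 1 |I1
bond 2 |R2
bond 3 |J1
bond 4 |Sf1
bond 5 |R3

bond 3 stroke at J1  (Se1: effort source, stroke at far end)
bond 4 stroke at Sf1  (Sf1: flow source, stroke at near end)
bond 0 stroke at R1  (J1: bond 3 brought effort, rest push out)
bond 1 stroke at I1  (J1 effort already set via bond 3)
bond 2 stroke at R2  (J1: bond 3 brought effort, rest push out)
bond 5 stroke at R3  (0-jn J1 has e-setter on 3)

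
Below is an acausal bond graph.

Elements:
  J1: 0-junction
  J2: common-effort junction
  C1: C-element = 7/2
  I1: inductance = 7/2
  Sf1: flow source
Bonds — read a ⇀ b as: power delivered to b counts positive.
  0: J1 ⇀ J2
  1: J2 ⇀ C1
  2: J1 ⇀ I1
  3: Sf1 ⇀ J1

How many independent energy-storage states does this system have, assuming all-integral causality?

#3 stroke at Sf1  (Sf1 fixes flow; stroke at Sf1)
#1 stroke at J2  (C1 outputs effort q/C1)
#0 stroke at J1  (J2 effort already set via bond 1)
#2 stroke at I1  (common-e at J1 fixed by 0)

2  (C1, I1 all integral)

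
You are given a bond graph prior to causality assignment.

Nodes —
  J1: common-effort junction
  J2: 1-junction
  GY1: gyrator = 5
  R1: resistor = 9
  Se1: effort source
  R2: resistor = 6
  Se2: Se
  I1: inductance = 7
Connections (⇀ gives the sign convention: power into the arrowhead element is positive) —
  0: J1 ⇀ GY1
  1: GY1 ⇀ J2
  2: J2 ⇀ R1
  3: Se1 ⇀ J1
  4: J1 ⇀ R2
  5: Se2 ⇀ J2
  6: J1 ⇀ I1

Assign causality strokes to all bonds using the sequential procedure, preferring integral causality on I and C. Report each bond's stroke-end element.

β0 →GY1
β1 →GY1
β2 →J2
β3 →J1
β4 →R2
β5 →J2
β6 →I1

bond 3 |J1  (Se1: effort source, stroke at far end)
bond 5 |J2  (Se2 fixes effort; stroke away)
bond 0 |GY1  (J1: bond 3 brought effort, rest push out)
bond 4 |R2  (common-e at J1 fixed by 3)
bond 6 |I1  (0-jn J1 has e-setter on 3)
bond 1 |GY1  (GY GY1: same side as bond 0)
bond 2 |J2  (common-f at J2 fixed by 1)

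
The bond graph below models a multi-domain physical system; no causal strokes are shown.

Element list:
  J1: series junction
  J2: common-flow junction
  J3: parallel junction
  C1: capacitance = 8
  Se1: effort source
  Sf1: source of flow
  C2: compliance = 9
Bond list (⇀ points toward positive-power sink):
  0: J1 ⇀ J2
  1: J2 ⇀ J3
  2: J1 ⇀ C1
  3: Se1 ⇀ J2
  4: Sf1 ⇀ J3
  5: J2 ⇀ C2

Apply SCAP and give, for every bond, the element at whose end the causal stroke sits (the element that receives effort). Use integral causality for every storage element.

b0 |J2
b1 |J3
b2 |J1
b3 |J2
b4 |Sf1
b5 |J2

bond 3 →J2  (Se1 (Se) sets effort on bond)
bond 4 →Sf1  (Sf1: flow source, stroke at near end)
bond 1 →J3  (J3 needs exactly one e-in)
bond 0 →J2  (J2 flow already set via bond 1)
bond 5 →J2  (J2: bond 1 brought flow, rest push out)
bond 2 →J1  (common-f at J1 fixed by 0)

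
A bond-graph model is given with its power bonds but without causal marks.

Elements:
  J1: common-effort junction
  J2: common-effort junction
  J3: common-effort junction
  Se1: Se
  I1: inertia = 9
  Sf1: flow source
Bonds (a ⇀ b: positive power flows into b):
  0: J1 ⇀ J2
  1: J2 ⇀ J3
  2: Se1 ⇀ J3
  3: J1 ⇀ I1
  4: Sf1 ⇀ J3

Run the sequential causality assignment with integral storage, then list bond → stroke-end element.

β0 stroke→J1
β1 stroke→J2
β2 stroke→J3
β3 stroke→I1
β4 stroke→Sf1

bond 2 |J3  (Se1 (Se) sets effort on bond)
bond 4 |Sf1  (source Sf1 imposes f)
bond 1 |J2  (J3 effort already set via bond 2)
bond 0 |J1  (J2 effort already set via bond 1)
bond 3 |I1  (J1 effort already set via bond 0)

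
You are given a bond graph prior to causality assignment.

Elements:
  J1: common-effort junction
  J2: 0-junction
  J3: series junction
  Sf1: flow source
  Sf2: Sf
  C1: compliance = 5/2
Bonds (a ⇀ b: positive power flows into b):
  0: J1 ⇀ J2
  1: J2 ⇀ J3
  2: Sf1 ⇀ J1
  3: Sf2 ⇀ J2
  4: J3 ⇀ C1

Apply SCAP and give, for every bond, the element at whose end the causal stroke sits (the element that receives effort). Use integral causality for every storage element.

β0 stroke at J1
β1 stroke at J2
β2 stroke at Sf1
β3 stroke at Sf2
β4 stroke at J3

b2 stroke at Sf1  (source Sf1 imposes f)
b3 stroke at Sf2  (source Sf2 imposes f)
b0 stroke at J1  (closing 0-jn rule on J1)
b1 stroke at J2  (only one effort-in slot at J2)
b4 stroke at J3  (common-f at J3 fixed by 1)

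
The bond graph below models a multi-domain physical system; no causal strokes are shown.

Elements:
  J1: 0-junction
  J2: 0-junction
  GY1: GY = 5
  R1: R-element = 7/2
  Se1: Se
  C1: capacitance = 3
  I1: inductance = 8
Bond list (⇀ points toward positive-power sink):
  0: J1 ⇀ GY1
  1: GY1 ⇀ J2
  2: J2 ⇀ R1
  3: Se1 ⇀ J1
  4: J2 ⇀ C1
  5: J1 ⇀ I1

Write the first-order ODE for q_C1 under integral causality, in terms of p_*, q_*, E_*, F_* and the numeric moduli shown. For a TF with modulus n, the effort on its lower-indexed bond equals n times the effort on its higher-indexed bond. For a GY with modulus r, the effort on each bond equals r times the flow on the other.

b3 stroke at J1  (Se1: effort source, stroke at far end)
b0 stroke at GY1  (0-jn J1 has e-setter on 3)
b5 stroke at I1  (0-jn J1 has e-setter on 3)
b1 stroke at GY1  (GY1: gyrator matches bond 0)
b4 stroke at J2  (C1 integral (e out))
b2 stroke at R1  (0-jn J2 has e-setter on 4)

dq_C1/dt = E_Se1/5 - 2*q_C1/21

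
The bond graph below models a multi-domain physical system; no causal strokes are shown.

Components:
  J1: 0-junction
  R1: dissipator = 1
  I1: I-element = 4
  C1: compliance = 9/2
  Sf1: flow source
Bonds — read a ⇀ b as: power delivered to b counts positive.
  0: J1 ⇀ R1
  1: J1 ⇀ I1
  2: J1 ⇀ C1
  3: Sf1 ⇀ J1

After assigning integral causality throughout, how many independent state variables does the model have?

2  (C1, I1 all integral)

bond 3 |Sf1  (Sf1 (Sf) sets flow on bond)
bond 1 |I1  (I1: I, integral causality)
bond 2 |J1  (C1: C, integral causality)
bond 0 |R1  (0-jn J1 has e-setter on 2)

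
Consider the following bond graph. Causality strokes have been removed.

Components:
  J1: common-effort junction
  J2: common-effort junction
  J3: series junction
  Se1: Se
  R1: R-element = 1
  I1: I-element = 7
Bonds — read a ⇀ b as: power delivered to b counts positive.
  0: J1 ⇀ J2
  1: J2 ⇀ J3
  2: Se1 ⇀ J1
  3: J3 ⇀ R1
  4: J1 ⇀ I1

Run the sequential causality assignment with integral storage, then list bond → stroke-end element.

bond 2 →J1  (Se1 fixes effort; stroke away)
bond 0 →J2  (J1: bond 2 brought effort, rest push out)
bond 4 →I1  (0-jn J1 has e-setter on 2)
bond 1 →J3  (0-jn J2 has e-setter on 0)
bond 3 →R1  (J3: last free bond brings flow in)

β0 |J2
β1 |J3
β2 |J1
β3 |R1
β4 |I1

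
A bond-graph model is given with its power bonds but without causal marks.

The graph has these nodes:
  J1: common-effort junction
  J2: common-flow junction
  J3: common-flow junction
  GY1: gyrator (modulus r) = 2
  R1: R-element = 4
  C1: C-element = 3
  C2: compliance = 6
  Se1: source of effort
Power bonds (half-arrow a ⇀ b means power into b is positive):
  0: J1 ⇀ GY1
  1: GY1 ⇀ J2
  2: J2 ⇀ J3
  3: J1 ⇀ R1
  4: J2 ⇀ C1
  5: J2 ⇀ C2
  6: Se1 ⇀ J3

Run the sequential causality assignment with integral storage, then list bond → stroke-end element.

bond 0 |GY1
bond 1 |GY1
bond 2 |J2
bond 3 |J1
bond 4 |J2
bond 5 |J2
bond 6 |J3

b6 stroke at J3  (source Se1 imposes e)
b2 stroke at J2  (closing 1-jn rule on J3)
b4 stroke at J2  (C1 integral (e out))
b5 stroke at J2  (C2 outputs effort q/C2)
b1 stroke at GY1  (J2: last free bond brings flow in)
b0 stroke at GY1  (GY GY1: same side as bond 1)
b3 stroke at J1  (J1 needs exactly one e-in)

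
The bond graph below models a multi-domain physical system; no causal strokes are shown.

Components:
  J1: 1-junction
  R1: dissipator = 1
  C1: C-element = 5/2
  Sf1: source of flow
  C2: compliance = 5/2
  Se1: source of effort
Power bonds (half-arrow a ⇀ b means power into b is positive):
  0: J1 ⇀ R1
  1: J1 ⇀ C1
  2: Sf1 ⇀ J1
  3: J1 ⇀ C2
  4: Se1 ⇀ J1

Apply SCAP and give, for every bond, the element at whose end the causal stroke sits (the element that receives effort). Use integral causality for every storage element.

β2 →Sf1  (Sf1: flow source, stroke at near end)
β4 →J1  (source Se1 imposes e)
β0 →J1  (1-jn J1 has f-setter on 2)
β1 →J1  (J1 flow already set via bond 2)
β3 →J1  (J1: bond 2 brought flow, rest push out)

#0 stroke→J1
#1 stroke→J1
#2 stroke→Sf1
#3 stroke→J1
#4 stroke→J1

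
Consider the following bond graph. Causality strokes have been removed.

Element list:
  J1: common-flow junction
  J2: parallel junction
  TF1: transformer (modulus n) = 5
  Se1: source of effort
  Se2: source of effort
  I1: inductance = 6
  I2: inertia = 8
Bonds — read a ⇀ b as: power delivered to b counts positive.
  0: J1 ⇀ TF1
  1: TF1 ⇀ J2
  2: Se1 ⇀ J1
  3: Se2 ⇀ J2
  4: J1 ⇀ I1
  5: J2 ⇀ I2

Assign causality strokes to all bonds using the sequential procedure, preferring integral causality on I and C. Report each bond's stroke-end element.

#0 stroke→J1
#1 stroke→TF1
#2 stroke→J1
#3 stroke→J2
#4 stroke→I1
#5 stroke→I2

#2 →J1  (Se1 fixes effort; stroke away)
#3 →J2  (Se2 (Se) sets effort on bond)
#1 →TF1  (J2 effort already set via bond 3)
#5 →I2  (J2: bond 3 brought effort, rest push out)
#0 →J1  (TF TF1: opposite of bond 1)
#4 →I1  (J1: last free bond brings flow in)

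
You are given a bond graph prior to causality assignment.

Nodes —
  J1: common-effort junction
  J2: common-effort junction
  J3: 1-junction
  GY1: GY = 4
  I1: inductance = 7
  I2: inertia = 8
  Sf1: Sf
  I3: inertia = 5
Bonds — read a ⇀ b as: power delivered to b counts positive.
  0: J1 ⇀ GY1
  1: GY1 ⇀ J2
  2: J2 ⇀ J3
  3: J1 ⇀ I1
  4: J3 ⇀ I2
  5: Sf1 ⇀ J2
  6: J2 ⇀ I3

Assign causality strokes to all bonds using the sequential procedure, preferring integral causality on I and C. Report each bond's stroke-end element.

bond 0 →J1
bond 1 →J2
bond 2 →J3
bond 3 →I1
bond 4 →I2
bond 5 →Sf1
bond 6 →I3

b5 |Sf1  (Sf1: flow source, stroke at near end)
b3 |I1  (I1 outputs flow p/I1)
b0 |J1  (J1 needs exactly one e-in)
b1 |J2  (GY1 both-in/both-out from 0)
b2 |J3  (J2: bond 1 brought effort, rest push out)
b6 |I3  (0-jn J2 has e-setter on 1)
b4 |I2  (J3 needs exactly one f-in)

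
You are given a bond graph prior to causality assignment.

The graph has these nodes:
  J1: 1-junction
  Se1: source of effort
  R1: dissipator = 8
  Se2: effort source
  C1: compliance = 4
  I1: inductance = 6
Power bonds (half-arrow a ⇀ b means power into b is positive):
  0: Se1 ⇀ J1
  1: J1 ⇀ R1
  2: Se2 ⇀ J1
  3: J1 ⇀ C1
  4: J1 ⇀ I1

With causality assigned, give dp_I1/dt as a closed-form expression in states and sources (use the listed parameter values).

dp_I1/dt = E_Se1 + E_Se2 - 4*p_I1/3 - q_C1/4

bond 0 stroke→J1  (Se1 fixes effort; stroke away)
bond 2 stroke→J1  (source Se2 imposes e)
bond 3 stroke→J1  (C1: C, integral causality)
bond 4 stroke→I1  (prefer integral on I1)
bond 1 stroke→J1  (1-jn J1 has f-setter on 4)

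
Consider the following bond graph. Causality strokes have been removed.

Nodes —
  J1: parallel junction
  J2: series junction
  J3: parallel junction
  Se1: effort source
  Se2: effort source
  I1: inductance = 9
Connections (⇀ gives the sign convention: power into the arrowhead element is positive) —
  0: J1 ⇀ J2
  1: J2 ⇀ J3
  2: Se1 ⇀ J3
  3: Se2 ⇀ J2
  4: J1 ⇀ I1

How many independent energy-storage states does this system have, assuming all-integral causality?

#2 stroke→J3  (Se1 fixes effort; stroke away)
#3 stroke→J2  (Se2: effort source, stroke at far end)
#1 stroke→J2  (J3 effort already set via bond 2)
#0 stroke→J1  (closing 1-jn rule on J2)
#4 stroke→I1  (J1: bond 0 brought effort, rest push out)

1  (I1 all integral)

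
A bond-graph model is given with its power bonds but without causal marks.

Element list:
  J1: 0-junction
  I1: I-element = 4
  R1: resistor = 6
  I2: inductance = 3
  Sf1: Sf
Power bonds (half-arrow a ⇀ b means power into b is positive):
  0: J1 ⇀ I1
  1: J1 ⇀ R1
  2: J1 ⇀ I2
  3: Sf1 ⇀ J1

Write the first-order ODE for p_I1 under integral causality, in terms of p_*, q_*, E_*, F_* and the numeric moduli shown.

dp_I1/dt = 6*F_Sf1 - 3*p_I1/2 - 2*p_I2

#3 stroke at Sf1  (source Sf1 imposes f)
#0 stroke at I1  (I1 outputs flow p/I1)
#2 stroke at I2  (I2: I, integral causality)
#1 stroke at J1  (J1 needs exactly one e-in)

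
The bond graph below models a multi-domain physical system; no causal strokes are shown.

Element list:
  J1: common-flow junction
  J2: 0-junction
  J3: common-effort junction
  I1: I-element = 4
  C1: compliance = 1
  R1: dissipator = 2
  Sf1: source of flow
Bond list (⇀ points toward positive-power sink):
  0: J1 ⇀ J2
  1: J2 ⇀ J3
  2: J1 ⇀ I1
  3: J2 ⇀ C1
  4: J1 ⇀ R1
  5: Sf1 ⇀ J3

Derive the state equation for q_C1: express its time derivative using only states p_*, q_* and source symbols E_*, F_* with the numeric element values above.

bond 5 →Sf1  (Sf1: flow source, stroke at near end)
bond 1 →J3  (J3 needs exactly one e-in)
bond 2 →I1  (I1 integral (f out))
bond 0 →J1  (common-f at J1 fixed by 2)
bond 4 →J1  (1-jn J1 has f-setter on 2)
bond 3 →J2  (only one effort-in slot at J2)

dq_C1/dt = F_Sf1 + p_I1/4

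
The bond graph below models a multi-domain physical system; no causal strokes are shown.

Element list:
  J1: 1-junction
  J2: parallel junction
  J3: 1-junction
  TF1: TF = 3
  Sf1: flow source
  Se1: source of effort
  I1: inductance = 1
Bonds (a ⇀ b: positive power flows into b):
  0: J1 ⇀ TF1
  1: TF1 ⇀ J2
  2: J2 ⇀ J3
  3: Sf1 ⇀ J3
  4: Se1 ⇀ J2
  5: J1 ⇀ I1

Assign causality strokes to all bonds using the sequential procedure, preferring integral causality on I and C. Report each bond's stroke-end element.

#0 |J1
#1 |TF1
#2 |J3
#3 |Sf1
#4 |J2
#5 |I1

#3 |Sf1  (source Sf1 imposes f)
#4 |J2  (Se1 (Se) sets effort on bond)
#1 |TF1  (0-jn J2 has e-setter on 4)
#2 |J3  (0-jn J2 has e-setter on 4)
#0 |J1  (TF TF1: opposite of bond 1)
#5 |I1  (J1: last free bond brings flow in)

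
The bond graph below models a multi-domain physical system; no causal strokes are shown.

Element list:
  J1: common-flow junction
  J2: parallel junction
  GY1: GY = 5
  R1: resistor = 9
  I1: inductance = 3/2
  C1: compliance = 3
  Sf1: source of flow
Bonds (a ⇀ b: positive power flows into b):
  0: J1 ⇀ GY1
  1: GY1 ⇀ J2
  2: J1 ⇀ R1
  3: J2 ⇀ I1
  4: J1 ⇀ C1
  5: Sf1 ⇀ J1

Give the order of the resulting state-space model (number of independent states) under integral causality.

β5 stroke→Sf1  (Sf1: flow source, stroke at near end)
β0 stroke→J1  (common-f at J1 fixed by 5)
β2 stroke→J1  (1-jn J1 has f-setter on 5)
β4 stroke→J1  (1-jn J1 has f-setter on 5)
β1 stroke→J2  (GY GY1: same side as bond 0)
β3 stroke→I1  (common-e at J2 fixed by 1)

2  (C1, I1 all integral)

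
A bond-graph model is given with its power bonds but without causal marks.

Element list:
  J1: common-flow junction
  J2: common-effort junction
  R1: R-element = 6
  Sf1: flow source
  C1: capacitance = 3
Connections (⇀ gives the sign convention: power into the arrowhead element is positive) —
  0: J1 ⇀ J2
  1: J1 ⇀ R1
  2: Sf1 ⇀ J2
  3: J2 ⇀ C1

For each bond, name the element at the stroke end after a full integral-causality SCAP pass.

b2 stroke→Sf1  (Sf1 (Sf) sets flow on bond)
b3 stroke→J2  (C1: C, integral causality)
b0 stroke→J1  (0-jn J2 has e-setter on 3)
b1 stroke→R1  (only one flow-in slot at J1)

b0 stroke→J1
b1 stroke→R1
b2 stroke→Sf1
b3 stroke→J2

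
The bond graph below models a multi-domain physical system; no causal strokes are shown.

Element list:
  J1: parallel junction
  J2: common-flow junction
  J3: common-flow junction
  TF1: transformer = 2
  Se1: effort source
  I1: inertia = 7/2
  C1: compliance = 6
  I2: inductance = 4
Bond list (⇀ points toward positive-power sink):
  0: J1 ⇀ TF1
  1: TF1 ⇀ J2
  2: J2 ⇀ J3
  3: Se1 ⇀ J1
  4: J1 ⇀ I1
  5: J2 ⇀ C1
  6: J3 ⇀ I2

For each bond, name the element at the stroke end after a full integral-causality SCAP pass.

bond 0 |TF1
bond 1 |J2
bond 2 |J3
bond 3 |J1
bond 4 |I1
bond 5 |J2
bond 6 |I2

#3 |J1  (Se1 fixes effort; stroke away)
#0 |TF1  (0-jn J1 has e-setter on 3)
#4 |I1  (common-e at J1 fixed by 3)
#1 |J2  (TF1: transformer flips bond 0)
#5 |J2  (C1: C, integral causality)
#2 |J3  (only one flow-in slot at J2)
#6 |I2  (J3 needs exactly one f-in)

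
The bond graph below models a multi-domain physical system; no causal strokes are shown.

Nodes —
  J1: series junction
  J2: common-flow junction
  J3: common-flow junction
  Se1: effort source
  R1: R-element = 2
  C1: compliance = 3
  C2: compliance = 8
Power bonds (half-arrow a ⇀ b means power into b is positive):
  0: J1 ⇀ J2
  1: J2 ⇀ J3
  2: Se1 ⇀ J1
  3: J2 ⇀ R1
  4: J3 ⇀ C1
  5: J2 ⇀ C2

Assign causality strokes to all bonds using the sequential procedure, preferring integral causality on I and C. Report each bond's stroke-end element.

b2 stroke at J1  (Se1 fixes effort; stroke away)
b0 stroke at J2  (J1: last free bond brings flow in)
b4 stroke at J3  (prefer integral on C1)
b1 stroke at J2  (only one flow-in slot at J3)
b5 stroke at J2  (C2 outputs effort q/C2)
b3 stroke at R1  (closing 1-jn rule on J2)

β0 |J2
β1 |J2
β2 |J1
β3 |R1
β4 |J3
β5 |J2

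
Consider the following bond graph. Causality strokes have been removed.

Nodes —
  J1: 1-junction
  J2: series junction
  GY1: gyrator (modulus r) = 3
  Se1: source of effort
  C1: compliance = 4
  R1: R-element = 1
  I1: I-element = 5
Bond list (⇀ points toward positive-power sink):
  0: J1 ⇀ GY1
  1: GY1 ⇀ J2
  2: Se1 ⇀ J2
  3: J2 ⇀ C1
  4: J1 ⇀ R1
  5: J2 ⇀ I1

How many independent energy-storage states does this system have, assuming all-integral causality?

bond 2 stroke→J2  (Se1 (Se) sets effort on bond)
bond 3 stroke→J2  (C1 outputs effort q/C1)
bond 5 stroke→I1  (I1 outputs flow p/I1)
bond 1 stroke→J2  (1-jn J2 has f-setter on 5)
bond 0 stroke→J1  (GY GY1: same side as bond 1)
bond 4 stroke→R1  (closing 1-jn rule on J1)

2  (C1, I1 all integral)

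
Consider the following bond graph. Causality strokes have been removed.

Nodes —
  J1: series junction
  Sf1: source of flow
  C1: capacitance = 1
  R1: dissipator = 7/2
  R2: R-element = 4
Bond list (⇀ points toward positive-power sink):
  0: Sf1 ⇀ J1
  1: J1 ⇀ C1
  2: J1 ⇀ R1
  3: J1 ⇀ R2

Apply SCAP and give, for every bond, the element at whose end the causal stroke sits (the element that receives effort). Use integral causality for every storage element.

β0 stroke at Sf1  (Sf1: flow source, stroke at near end)
β1 stroke at J1  (common-f at J1 fixed by 0)
β2 stroke at J1  (1-jn J1 has f-setter on 0)
β3 stroke at J1  (J1 flow already set via bond 0)

bond 0 stroke→Sf1
bond 1 stroke→J1
bond 2 stroke→J1
bond 3 stroke→J1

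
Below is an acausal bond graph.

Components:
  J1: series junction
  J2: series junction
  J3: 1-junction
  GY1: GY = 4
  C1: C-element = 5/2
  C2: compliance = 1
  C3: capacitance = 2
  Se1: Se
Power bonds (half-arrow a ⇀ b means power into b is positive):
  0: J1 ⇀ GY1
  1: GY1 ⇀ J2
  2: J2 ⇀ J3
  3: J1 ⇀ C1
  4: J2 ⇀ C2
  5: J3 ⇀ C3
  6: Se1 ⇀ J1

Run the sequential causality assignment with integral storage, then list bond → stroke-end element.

bond 6 stroke at J1  (Se1 fixes effort; stroke away)
bond 3 stroke at J1  (C1 integral (e out))
bond 0 stroke at GY1  (only one flow-in slot at J1)
bond 1 stroke at GY1  (GY1: gyrator matches bond 0)
bond 2 stroke at J2  (1-jn J2 has f-setter on 1)
bond 4 stroke at J2  (J2: bond 1 brought flow, rest push out)
bond 5 stroke at J3  (1-jn J3 has f-setter on 2)

#0 stroke at GY1
#1 stroke at GY1
#2 stroke at J2
#3 stroke at J1
#4 stroke at J2
#5 stroke at J3
#6 stroke at J1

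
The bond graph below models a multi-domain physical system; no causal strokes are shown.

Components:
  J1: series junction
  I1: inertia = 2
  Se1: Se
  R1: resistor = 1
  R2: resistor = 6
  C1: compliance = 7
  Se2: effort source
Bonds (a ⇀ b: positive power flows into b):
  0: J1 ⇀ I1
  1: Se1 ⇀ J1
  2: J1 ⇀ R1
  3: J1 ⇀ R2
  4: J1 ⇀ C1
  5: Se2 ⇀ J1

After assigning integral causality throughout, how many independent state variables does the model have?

b1 →J1  (Se1 fixes effort; stroke away)
b5 →J1  (source Se2 imposes e)
b0 →I1  (I1 integral (f out))
b2 →J1  (J1 flow already set via bond 0)
b3 →J1  (common-f at J1 fixed by 0)
b4 →J1  (J1 flow already set via bond 0)

2  (C1, I1 all integral)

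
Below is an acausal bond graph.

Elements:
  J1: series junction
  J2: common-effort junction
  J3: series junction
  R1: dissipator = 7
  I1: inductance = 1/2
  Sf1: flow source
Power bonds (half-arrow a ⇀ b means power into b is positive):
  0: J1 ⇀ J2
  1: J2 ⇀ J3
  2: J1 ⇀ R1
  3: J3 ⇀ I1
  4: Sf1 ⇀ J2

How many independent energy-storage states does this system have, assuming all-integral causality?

bond 4 stroke→Sf1  (Sf1 (Sf) sets flow on bond)
bond 3 stroke→I1  (I1 integral (f out))
bond 1 stroke→J3  (J3 flow already set via bond 3)
bond 0 stroke→J2  (J2: last free bond brings effort in)
bond 2 stroke→J1  (J1: bond 0 brought flow, rest push out)

1  (I1 all integral)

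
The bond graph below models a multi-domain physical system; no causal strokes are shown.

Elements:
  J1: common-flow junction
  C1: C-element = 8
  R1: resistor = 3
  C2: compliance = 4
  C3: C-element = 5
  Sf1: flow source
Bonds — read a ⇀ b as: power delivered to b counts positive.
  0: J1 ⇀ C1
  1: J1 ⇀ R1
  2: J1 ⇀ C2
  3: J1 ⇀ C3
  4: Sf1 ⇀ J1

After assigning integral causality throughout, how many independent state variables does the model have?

bond 4 stroke at Sf1  (Sf1: flow source, stroke at near end)
bond 0 stroke at J1  (common-f at J1 fixed by 4)
bond 1 stroke at J1  (common-f at J1 fixed by 4)
bond 2 stroke at J1  (J1: bond 4 brought flow, rest push out)
bond 3 stroke at J1  (1-jn J1 has f-setter on 4)

3  (C1, C2, C3 all integral)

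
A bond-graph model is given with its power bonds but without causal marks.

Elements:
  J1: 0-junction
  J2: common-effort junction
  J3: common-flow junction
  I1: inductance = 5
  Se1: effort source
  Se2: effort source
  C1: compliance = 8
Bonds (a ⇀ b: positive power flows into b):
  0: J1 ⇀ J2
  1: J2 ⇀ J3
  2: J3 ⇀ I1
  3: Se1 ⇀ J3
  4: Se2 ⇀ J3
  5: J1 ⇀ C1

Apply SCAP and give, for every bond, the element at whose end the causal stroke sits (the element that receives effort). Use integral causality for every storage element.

bond 0 stroke→J2
bond 1 stroke→J3
bond 2 stroke→I1
bond 3 stroke→J3
bond 4 stroke→J3
bond 5 stroke→J1

bond 3 stroke→J3  (Se1 (Se) sets effort on bond)
bond 4 stroke→J3  (Se2 fixes effort; stroke away)
bond 2 stroke→I1  (I1: I, integral causality)
bond 1 stroke→J3  (J3 flow already set via bond 2)
bond 0 stroke→J2  (J2 needs exactly one e-in)
bond 5 stroke→J1  (J1 needs exactly one e-in)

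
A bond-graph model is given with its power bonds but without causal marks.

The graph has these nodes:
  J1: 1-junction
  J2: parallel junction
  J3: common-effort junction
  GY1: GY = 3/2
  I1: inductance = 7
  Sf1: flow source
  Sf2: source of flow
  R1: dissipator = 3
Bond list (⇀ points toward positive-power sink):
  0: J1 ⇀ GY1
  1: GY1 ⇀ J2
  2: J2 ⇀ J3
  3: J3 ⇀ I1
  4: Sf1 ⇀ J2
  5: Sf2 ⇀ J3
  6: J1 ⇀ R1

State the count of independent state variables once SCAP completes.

1  (I1 all integral)

#4 stroke→Sf1  (Sf1 fixes flow; stroke at Sf1)
#5 stroke→Sf2  (Sf2 (Sf) sets flow on bond)
#3 stroke→I1  (I1: I, integral causality)
#2 stroke→J3  (J3: last free bond brings effort in)
#1 stroke→J2  (J2 needs exactly one e-in)
#0 stroke→J1  (GY GY1: same side as bond 1)
#6 stroke→R1  (closing 1-jn rule on J1)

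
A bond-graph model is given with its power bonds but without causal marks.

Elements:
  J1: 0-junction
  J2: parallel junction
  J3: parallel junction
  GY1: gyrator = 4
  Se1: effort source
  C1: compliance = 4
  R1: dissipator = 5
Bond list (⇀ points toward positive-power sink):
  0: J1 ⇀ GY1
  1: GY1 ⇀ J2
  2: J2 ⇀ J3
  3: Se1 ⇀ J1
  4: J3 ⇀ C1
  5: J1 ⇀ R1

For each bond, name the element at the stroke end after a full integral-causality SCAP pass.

β0 |GY1
β1 |GY1
β2 |J2
β3 |J1
β4 |J3
β5 |R1

#3 stroke→J1  (source Se1 imposes e)
#0 stroke→GY1  (J1: bond 3 brought effort, rest push out)
#5 stroke→R1  (0-jn J1 has e-setter on 3)
#1 stroke→GY1  (GY GY1: same side as bond 0)
#2 stroke→J2  (J2: last free bond brings effort in)
#4 stroke→J3  (J3 needs exactly one e-in)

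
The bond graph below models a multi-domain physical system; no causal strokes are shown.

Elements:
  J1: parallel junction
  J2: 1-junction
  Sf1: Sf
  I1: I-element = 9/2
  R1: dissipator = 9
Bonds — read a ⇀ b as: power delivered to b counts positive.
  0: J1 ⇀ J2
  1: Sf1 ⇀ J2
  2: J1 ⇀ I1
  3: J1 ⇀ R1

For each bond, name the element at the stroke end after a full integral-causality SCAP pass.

β1 stroke→Sf1  (source Sf1 imposes f)
β0 stroke→J2  (common-f at J2 fixed by 1)
β2 stroke→I1  (I1 integral (f out))
β3 stroke→J1  (only one effort-in slot at J1)

bond 0 |J2
bond 1 |Sf1
bond 2 |I1
bond 3 |J1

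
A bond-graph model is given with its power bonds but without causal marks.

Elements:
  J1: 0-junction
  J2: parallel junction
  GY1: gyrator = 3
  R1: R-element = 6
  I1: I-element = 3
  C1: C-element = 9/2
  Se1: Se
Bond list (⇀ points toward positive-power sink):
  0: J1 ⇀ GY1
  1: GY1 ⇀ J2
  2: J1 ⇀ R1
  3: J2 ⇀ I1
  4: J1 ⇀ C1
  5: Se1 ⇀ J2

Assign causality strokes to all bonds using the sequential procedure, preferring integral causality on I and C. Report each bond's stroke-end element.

b5 |J2  (source Se1 imposes e)
b1 |GY1  (0-jn J2 has e-setter on 5)
b3 |I1  (common-e at J2 fixed by 5)
b0 |GY1  (GY GY1: same side as bond 1)
b4 |J1  (C1 integral (e out))
b2 |R1  (0-jn J1 has e-setter on 4)

#0 |GY1
#1 |GY1
#2 |R1
#3 |I1
#4 |J1
#5 |J2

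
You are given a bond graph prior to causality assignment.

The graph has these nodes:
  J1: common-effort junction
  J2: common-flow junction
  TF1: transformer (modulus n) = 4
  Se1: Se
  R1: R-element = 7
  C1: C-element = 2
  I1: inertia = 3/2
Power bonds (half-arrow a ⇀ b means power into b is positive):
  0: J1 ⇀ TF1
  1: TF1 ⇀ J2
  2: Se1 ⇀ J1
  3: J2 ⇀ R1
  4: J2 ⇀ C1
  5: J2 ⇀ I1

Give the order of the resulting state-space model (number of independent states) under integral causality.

2  (C1, I1 all integral)

bond 2 |J1  (source Se1 imposes e)
bond 0 |TF1  (common-e at J1 fixed by 2)
bond 1 |J2  (TF1 one-in-one-out from 0)
bond 4 |J2  (prefer integral on C1)
bond 5 |I1  (I1 outputs flow p/I1)
bond 3 |J2  (common-f at J2 fixed by 5)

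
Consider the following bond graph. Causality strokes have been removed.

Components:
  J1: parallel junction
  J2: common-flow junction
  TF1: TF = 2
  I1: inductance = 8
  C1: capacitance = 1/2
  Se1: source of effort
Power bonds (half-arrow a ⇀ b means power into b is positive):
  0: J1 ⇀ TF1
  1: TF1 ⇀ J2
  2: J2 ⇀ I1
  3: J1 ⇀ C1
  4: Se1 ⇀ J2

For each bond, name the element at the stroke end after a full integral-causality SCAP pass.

β0 |TF1
β1 |J2
β2 |I1
β3 |J1
β4 |J2

β4 stroke→J2  (source Se1 imposes e)
β2 stroke→I1  (I1: I, integral causality)
β1 stroke→J2  (1-jn J2 has f-setter on 2)
β0 stroke→TF1  (through TF1, causality passes straight; one stroke at TF1)
β3 stroke→J1  (J1 needs exactly one e-in)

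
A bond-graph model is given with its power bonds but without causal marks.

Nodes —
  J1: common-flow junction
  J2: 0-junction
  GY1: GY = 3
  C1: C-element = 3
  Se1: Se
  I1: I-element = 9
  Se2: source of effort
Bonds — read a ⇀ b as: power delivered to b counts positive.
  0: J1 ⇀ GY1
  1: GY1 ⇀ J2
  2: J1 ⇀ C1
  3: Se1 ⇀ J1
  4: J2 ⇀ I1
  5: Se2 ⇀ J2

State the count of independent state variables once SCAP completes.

β3 |J1  (Se1 fixes effort; stroke away)
β5 |J2  (source Se2 imposes e)
β1 |GY1  (J2: bond 5 brought effort, rest push out)
β4 |I1  (0-jn J2 has e-setter on 5)
β0 |GY1  (GY1 both-in/both-out from 1)
β2 |J1  (common-f at J1 fixed by 0)

2  (C1, I1 all integral)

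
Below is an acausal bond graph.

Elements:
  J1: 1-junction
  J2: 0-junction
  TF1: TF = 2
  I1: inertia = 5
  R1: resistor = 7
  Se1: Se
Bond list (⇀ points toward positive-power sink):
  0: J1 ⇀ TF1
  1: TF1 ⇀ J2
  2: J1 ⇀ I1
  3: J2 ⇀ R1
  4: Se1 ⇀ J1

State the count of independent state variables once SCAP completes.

1  (I1 all integral)

b4 |J1  (source Se1 imposes e)
b2 |I1  (I1 integral (f out))
b0 |J1  (J1: bond 2 brought flow, rest push out)
b1 |TF1  (TF TF1: opposite of bond 0)
b3 |J2  (closing 0-jn rule on J2)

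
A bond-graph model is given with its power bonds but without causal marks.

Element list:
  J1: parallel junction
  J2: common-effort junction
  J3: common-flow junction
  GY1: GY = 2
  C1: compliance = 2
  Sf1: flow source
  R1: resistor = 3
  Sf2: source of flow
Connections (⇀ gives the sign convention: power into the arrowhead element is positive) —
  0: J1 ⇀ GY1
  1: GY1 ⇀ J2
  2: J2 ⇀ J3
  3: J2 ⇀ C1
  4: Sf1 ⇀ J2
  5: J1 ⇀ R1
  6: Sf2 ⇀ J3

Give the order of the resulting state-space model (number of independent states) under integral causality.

#4 stroke at Sf1  (Sf1 (Sf) sets flow on bond)
#6 stroke at Sf2  (source Sf2 imposes f)
#2 stroke at J3  (J3: bond 6 brought flow, rest push out)
#3 stroke at J2  (C1 integral (e out))
#1 stroke at GY1  (0-jn J2 has e-setter on 3)
#0 stroke at GY1  (GY1: gyrator matches bond 1)
#5 stroke at J1  (J1 needs exactly one e-in)

1  (C1 all integral)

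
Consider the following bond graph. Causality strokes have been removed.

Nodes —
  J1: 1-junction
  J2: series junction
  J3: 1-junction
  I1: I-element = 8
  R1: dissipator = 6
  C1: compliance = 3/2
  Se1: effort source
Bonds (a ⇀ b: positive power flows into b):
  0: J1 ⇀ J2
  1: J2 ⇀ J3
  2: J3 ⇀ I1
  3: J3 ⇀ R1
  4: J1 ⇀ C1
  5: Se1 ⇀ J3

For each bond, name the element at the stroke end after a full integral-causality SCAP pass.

#0 →J2
#1 →J3
#2 →I1
#3 →J3
#4 →J1
#5 →J3

bond 5 |J3  (Se1: effort source, stroke at far end)
bond 2 |I1  (I1: I, integral causality)
bond 1 |J3  (J3: bond 2 brought flow, rest push out)
bond 3 |J3  (J3: bond 2 brought flow, rest push out)
bond 0 |J2  (J2: bond 1 brought flow, rest push out)
bond 4 |J1  (1-jn J1 has f-setter on 0)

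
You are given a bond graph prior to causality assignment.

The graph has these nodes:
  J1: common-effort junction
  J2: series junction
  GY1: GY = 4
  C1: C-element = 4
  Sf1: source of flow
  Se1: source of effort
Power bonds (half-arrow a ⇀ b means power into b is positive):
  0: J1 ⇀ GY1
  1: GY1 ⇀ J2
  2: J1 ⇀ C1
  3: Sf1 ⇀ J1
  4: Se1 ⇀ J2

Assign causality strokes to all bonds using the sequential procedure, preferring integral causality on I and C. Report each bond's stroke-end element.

β3 stroke at Sf1  (Sf1 fixes flow; stroke at Sf1)
β4 stroke at J2  (Se1 (Se) sets effort on bond)
β1 stroke at GY1  (J2: last free bond brings flow in)
β0 stroke at GY1  (through GY1, causality inverts; strokes same side of GY1)
β2 stroke at J1  (J1 needs exactly one e-in)

b0 |GY1
b1 |GY1
b2 |J1
b3 |Sf1
b4 |J2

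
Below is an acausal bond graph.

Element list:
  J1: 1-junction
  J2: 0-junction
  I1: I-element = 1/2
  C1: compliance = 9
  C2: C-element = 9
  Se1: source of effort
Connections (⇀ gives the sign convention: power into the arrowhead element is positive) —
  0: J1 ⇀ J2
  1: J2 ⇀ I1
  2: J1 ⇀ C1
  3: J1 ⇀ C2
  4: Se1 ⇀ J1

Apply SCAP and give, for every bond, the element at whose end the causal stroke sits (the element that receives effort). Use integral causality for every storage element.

β4 stroke→J1  (Se1 (Se) sets effort on bond)
β1 stroke→I1  (I1: I, integral causality)
β0 stroke→J2  (closing 0-jn rule on J2)
β2 stroke→J1  (1-jn J1 has f-setter on 0)
β3 stroke→J1  (J1 flow already set via bond 0)

β0 |J2
β1 |I1
β2 |J1
β3 |J1
β4 |J1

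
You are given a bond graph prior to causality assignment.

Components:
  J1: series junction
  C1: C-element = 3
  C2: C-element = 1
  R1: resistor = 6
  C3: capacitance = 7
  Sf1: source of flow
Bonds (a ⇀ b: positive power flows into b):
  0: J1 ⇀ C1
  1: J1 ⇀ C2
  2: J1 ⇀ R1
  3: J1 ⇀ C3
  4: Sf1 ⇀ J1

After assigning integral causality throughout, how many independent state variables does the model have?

b4 |Sf1  (Sf1 fixes flow; stroke at Sf1)
b0 |J1  (J1 flow already set via bond 4)
b1 |J1  (common-f at J1 fixed by 4)
b2 |J1  (1-jn J1 has f-setter on 4)
b3 |J1  (1-jn J1 has f-setter on 4)

3  (C1, C2, C3 all integral)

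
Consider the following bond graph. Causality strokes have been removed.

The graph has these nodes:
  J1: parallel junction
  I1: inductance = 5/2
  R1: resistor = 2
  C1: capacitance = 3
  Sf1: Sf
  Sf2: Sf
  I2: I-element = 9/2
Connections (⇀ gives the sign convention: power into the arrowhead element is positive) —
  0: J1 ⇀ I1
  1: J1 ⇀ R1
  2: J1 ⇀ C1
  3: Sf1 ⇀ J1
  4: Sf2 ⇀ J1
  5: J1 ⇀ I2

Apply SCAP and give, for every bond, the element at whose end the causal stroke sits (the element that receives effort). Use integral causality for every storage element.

bond 3 →Sf1  (Sf1 fixes flow; stroke at Sf1)
bond 4 →Sf2  (source Sf2 imposes f)
bond 0 →I1  (I1 outputs flow p/I1)
bond 2 →J1  (C1: C, integral causality)
bond 1 →R1  (common-e at J1 fixed by 2)
bond 5 →I2  (J1: bond 2 brought effort, rest push out)

#0 |I1
#1 |R1
#2 |J1
#3 |Sf1
#4 |Sf2
#5 |I2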